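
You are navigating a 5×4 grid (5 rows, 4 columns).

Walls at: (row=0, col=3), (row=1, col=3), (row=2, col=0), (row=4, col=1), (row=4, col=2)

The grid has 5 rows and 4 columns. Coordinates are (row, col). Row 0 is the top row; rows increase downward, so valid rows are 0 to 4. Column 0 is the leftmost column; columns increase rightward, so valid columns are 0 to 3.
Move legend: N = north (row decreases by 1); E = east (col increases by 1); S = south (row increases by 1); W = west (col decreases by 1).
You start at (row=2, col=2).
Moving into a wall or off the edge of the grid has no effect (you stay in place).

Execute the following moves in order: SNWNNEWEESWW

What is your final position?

Start: (row=2, col=2)
  S (south): (row=2, col=2) -> (row=3, col=2)
  N (north): (row=3, col=2) -> (row=2, col=2)
  W (west): (row=2, col=2) -> (row=2, col=1)
  N (north): (row=2, col=1) -> (row=1, col=1)
  N (north): (row=1, col=1) -> (row=0, col=1)
  E (east): (row=0, col=1) -> (row=0, col=2)
  W (west): (row=0, col=2) -> (row=0, col=1)
  E (east): (row=0, col=1) -> (row=0, col=2)
  E (east): blocked, stay at (row=0, col=2)
  S (south): (row=0, col=2) -> (row=1, col=2)
  W (west): (row=1, col=2) -> (row=1, col=1)
  W (west): (row=1, col=1) -> (row=1, col=0)
Final: (row=1, col=0)

Answer: Final position: (row=1, col=0)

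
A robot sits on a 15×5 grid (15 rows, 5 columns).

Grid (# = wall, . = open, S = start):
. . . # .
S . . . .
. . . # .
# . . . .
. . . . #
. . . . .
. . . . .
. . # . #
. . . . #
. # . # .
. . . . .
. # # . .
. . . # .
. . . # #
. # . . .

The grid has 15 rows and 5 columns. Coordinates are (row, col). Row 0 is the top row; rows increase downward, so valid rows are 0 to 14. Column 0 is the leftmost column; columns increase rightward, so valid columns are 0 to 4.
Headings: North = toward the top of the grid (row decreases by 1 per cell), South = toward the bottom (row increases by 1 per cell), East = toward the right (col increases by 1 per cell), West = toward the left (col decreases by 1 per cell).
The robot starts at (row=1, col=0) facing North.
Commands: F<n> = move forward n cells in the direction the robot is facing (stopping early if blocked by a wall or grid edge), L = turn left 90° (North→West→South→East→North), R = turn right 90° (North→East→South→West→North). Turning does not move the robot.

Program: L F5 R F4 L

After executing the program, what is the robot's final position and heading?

Answer: Final position: (row=0, col=0), facing West

Derivation:
Start: (row=1, col=0), facing North
  L: turn left, now facing West
  F5: move forward 0/5 (blocked), now at (row=1, col=0)
  R: turn right, now facing North
  F4: move forward 1/4 (blocked), now at (row=0, col=0)
  L: turn left, now facing West
Final: (row=0, col=0), facing West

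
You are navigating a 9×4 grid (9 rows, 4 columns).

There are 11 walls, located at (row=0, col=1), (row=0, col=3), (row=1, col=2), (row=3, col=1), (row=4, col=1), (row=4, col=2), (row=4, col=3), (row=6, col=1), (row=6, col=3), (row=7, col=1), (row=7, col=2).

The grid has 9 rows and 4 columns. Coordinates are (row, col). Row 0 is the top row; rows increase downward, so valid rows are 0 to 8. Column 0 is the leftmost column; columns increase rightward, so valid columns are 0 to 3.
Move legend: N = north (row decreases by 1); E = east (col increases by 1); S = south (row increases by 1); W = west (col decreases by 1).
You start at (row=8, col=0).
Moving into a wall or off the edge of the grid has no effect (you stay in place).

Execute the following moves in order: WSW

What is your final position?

Answer: Final position: (row=8, col=0)

Derivation:
Start: (row=8, col=0)
  W (west): blocked, stay at (row=8, col=0)
  S (south): blocked, stay at (row=8, col=0)
  W (west): blocked, stay at (row=8, col=0)
Final: (row=8, col=0)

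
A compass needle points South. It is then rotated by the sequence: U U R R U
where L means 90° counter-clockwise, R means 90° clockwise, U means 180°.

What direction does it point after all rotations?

Start: South
  U (U-turn (180°)) -> North
  U (U-turn (180°)) -> South
  R (right (90° clockwise)) -> West
  R (right (90° clockwise)) -> North
  U (U-turn (180°)) -> South
Final: South

Answer: Final heading: South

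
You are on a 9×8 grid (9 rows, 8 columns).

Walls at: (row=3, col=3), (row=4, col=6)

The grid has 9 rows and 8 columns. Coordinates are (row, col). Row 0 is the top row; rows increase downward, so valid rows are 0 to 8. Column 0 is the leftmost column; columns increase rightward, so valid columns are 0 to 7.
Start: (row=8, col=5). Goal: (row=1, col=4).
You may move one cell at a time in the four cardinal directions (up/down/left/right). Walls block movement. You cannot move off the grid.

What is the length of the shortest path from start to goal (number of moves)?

BFS from (row=8, col=5) until reaching (row=1, col=4):
  Distance 0: (row=8, col=5)
  Distance 1: (row=7, col=5), (row=8, col=4), (row=8, col=6)
  Distance 2: (row=6, col=5), (row=7, col=4), (row=7, col=6), (row=8, col=3), (row=8, col=7)
  Distance 3: (row=5, col=5), (row=6, col=4), (row=6, col=6), (row=7, col=3), (row=7, col=7), (row=8, col=2)
  Distance 4: (row=4, col=5), (row=5, col=4), (row=5, col=6), (row=6, col=3), (row=6, col=7), (row=7, col=2), (row=8, col=1)
  Distance 5: (row=3, col=5), (row=4, col=4), (row=5, col=3), (row=5, col=7), (row=6, col=2), (row=7, col=1), (row=8, col=0)
  Distance 6: (row=2, col=5), (row=3, col=4), (row=3, col=6), (row=4, col=3), (row=4, col=7), (row=5, col=2), (row=6, col=1), (row=7, col=0)
  Distance 7: (row=1, col=5), (row=2, col=4), (row=2, col=6), (row=3, col=7), (row=4, col=2), (row=5, col=1), (row=6, col=0)
  Distance 8: (row=0, col=5), (row=1, col=4), (row=1, col=6), (row=2, col=3), (row=2, col=7), (row=3, col=2), (row=4, col=1), (row=5, col=0)  <- goal reached here
One shortest path (8 moves): (row=8, col=5) -> (row=8, col=4) -> (row=7, col=4) -> (row=6, col=4) -> (row=5, col=4) -> (row=4, col=4) -> (row=3, col=4) -> (row=2, col=4) -> (row=1, col=4)

Answer: Shortest path length: 8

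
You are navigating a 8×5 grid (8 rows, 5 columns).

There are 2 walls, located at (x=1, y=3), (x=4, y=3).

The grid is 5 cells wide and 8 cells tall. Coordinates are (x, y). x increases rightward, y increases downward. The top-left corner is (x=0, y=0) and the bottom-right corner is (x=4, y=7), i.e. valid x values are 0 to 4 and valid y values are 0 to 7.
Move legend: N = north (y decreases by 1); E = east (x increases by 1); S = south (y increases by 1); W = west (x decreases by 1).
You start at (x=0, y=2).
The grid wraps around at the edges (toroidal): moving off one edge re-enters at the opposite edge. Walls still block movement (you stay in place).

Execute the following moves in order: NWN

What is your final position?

Answer: Final position: (x=4, y=0)

Derivation:
Start: (x=0, y=2)
  N (north): (x=0, y=2) -> (x=0, y=1)
  W (west): (x=0, y=1) -> (x=4, y=1)
  N (north): (x=4, y=1) -> (x=4, y=0)
Final: (x=4, y=0)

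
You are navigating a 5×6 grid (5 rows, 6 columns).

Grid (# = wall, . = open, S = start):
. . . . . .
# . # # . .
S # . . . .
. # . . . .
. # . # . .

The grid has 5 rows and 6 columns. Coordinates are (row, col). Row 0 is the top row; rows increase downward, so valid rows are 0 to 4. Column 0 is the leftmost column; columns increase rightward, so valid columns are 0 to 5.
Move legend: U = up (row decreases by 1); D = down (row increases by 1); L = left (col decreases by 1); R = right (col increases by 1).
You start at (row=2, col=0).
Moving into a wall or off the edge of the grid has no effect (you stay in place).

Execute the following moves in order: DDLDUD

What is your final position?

Answer: Final position: (row=4, col=0)

Derivation:
Start: (row=2, col=0)
  D (down): (row=2, col=0) -> (row=3, col=0)
  D (down): (row=3, col=0) -> (row=4, col=0)
  L (left): blocked, stay at (row=4, col=0)
  D (down): blocked, stay at (row=4, col=0)
  U (up): (row=4, col=0) -> (row=3, col=0)
  D (down): (row=3, col=0) -> (row=4, col=0)
Final: (row=4, col=0)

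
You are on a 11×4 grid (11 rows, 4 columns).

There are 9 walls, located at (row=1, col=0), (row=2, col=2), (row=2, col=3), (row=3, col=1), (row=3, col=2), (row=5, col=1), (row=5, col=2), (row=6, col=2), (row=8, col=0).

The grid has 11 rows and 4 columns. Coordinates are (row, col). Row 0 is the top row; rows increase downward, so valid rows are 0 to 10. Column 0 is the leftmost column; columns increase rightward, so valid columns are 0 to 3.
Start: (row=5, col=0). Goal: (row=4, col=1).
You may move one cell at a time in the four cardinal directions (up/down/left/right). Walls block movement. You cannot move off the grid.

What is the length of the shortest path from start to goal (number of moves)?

Answer: Shortest path length: 2

Derivation:
BFS from (row=5, col=0) until reaching (row=4, col=1):
  Distance 0: (row=5, col=0)
  Distance 1: (row=4, col=0), (row=6, col=0)
  Distance 2: (row=3, col=0), (row=4, col=1), (row=6, col=1), (row=7, col=0)  <- goal reached here
One shortest path (2 moves): (row=5, col=0) -> (row=4, col=0) -> (row=4, col=1)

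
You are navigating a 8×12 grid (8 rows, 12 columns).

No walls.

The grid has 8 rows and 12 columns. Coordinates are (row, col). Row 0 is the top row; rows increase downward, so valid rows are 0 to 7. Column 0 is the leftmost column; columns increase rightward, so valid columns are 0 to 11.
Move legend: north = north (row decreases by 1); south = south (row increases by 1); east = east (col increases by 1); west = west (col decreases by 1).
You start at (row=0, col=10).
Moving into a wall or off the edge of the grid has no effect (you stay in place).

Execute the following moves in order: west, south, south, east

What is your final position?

Answer: Final position: (row=2, col=10)

Derivation:
Start: (row=0, col=10)
  west (west): (row=0, col=10) -> (row=0, col=9)
  south (south): (row=0, col=9) -> (row=1, col=9)
  south (south): (row=1, col=9) -> (row=2, col=9)
  east (east): (row=2, col=9) -> (row=2, col=10)
Final: (row=2, col=10)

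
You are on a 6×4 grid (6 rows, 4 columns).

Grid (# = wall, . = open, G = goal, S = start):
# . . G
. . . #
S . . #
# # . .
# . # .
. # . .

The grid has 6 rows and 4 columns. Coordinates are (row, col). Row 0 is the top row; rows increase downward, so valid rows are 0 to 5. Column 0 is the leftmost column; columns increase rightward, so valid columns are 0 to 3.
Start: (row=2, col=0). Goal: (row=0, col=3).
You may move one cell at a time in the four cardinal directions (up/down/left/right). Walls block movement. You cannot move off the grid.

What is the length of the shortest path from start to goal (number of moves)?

BFS from (row=2, col=0) until reaching (row=0, col=3):
  Distance 0: (row=2, col=0)
  Distance 1: (row=1, col=0), (row=2, col=1)
  Distance 2: (row=1, col=1), (row=2, col=2)
  Distance 3: (row=0, col=1), (row=1, col=2), (row=3, col=2)
  Distance 4: (row=0, col=2), (row=3, col=3)
  Distance 5: (row=0, col=3), (row=4, col=3)  <- goal reached here
One shortest path (5 moves): (row=2, col=0) -> (row=2, col=1) -> (row=2, col=2) -> (row=1, col=2) -> (row=0, col=2) -> (row=0, col=3)

Answer: Shortest path length: 5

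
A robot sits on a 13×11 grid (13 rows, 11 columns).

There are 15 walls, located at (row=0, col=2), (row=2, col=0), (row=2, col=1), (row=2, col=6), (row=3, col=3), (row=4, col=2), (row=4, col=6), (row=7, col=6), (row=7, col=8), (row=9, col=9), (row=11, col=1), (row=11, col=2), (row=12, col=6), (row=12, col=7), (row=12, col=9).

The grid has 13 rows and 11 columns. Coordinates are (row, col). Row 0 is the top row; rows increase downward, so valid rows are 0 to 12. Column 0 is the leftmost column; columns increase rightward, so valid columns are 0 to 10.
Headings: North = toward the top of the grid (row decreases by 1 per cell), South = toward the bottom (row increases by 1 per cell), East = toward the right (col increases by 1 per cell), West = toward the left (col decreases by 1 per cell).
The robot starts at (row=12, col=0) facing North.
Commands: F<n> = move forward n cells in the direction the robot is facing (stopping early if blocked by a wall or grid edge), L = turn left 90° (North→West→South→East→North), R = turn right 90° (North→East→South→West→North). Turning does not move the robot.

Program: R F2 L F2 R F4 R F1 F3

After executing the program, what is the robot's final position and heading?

Start: (row=12, col=0), facing North
  R: turn right, now facing East
  F2: move forward 2, now at (row=12, col=2)
  L: turn left, now facing North
  F2: move forward 0/2 (blocked), now at (row=12, col=2)
  R: turn right, now facing East
  F4: move forward 3/4 (blocked), now at (row=12, col=5)
  R: turn right, now facing South
  F1: move forward 0/1 (blocked), now at (row=12, col=5)
  F3: move forward 0/3 (blocked), now at (row=12, col=5)
Final: (row=12, col=5), facing South

Answer: Final position: (row=12, col=5), facing South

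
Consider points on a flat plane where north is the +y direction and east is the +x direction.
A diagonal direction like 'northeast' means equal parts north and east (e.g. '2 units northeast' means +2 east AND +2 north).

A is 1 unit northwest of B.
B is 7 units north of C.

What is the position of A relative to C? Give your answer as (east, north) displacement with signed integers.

Answer: A is at (east=-1, north=8) relative to C.

Derivation:
Place C at the origin (east=0, north=0).
  B is 7 units north of C: delta (east=+0, north=+7); B at (east=0, north=7).
  A is 1 unit northwest of B: delta (east=-1, north=+1); A at (east=-1, north=8).
Therefore A relative to C: (east=-1, north=8).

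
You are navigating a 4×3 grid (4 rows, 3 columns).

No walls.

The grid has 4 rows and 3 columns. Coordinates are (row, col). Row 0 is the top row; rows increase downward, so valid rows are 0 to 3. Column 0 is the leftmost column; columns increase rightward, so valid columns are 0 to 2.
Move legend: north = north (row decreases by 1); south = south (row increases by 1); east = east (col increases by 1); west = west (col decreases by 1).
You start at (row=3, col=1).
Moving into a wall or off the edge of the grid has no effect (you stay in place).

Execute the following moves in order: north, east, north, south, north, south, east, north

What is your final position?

Start: (row=3, col=1)
  north (north): (row=3, col=1) -> (row=2, col=1)
  east (east): (row=2, col=1) -> (row=2, col=2)
  north (north): (row=2, col=2) -> (row=1, col=2)
  south (south): (row=1, col=2) -> (row=2, col=2)
  north (north): (row=2, col=2) -> (row=1, col=2)
  south (south): (row=1, col=2) -> (row=2, col=2)
  east (east): blocked, stay at (row=2, col=2)
  north (north): (row=2, col=2) -> (row=1, col=2)
Final: (row=1, col=2)

Answer: Final position: (row=1, col=2)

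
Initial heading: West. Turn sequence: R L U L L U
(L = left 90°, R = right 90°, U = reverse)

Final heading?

Answer: Final heading: East

Derivation:
Start: West
  R (right (90° clockwise)) -> North
  L (left (90° counter-clockwise)) -> West
  U (U-turn (180°)) -> East
  L (left (90° counter-clockwise)) -> North
  L (left (90° counter-clockwise)) -> West
  U (U-turn (180°)) -> East
Final: East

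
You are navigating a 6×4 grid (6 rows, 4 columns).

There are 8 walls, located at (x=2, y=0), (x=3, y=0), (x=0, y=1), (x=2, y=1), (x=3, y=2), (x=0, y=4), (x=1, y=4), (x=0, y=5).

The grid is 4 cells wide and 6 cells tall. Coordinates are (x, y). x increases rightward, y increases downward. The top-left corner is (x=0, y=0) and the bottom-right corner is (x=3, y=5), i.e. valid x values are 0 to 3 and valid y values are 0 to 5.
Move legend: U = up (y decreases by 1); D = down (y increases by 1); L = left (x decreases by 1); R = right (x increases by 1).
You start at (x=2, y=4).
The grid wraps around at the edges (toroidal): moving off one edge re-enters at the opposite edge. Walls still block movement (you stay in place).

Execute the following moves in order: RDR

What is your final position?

Start: (x=2, y=4)
  R (right): (x=2, y=4) -> (x=3, y=4)
  D (down): (x=3, y=4) -> (x=3, y=5)
  R (right): blocked, stay at (x=3, y=5)
Final: (x=3, y=5)

Answer: Final position: (x=3, y=5)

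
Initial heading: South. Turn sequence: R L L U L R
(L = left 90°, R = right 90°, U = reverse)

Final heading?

Start: South
  R (right (90° clockwise)) -> West
  L (left (90° counter-clockwise)) -> South
  L (left (90° counter-clockwise)) -> East
  U (U-turn (180°)) -> West
  L (left (90° counter-clockwise)) -> South
  R (right (90° clockwise)) -> West
Final: West

Answer: Final heading: West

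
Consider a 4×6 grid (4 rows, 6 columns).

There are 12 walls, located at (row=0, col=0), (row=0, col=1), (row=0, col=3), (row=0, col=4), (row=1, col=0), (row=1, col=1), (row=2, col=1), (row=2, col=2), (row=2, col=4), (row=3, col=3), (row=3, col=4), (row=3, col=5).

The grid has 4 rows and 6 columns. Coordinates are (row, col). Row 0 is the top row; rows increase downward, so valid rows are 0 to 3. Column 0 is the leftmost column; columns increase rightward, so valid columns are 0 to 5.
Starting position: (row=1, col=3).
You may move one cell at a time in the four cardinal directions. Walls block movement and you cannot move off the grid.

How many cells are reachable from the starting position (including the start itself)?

Answer: Reachable cells: 8

Derivation:
BFS flood-fill from (row=1, col=3):
  Distance 0: (row=1, col=3)
  Distance 1: (row=1, col=2), (row=1, col=4), (row=2, col=3)
  Distance 2: (row=0, col=2), (row=1, col=5)
  Distance 3: (row=0, col=5), (row=2, col=5)
Total reachable: 8 (grid has 12 open cells total)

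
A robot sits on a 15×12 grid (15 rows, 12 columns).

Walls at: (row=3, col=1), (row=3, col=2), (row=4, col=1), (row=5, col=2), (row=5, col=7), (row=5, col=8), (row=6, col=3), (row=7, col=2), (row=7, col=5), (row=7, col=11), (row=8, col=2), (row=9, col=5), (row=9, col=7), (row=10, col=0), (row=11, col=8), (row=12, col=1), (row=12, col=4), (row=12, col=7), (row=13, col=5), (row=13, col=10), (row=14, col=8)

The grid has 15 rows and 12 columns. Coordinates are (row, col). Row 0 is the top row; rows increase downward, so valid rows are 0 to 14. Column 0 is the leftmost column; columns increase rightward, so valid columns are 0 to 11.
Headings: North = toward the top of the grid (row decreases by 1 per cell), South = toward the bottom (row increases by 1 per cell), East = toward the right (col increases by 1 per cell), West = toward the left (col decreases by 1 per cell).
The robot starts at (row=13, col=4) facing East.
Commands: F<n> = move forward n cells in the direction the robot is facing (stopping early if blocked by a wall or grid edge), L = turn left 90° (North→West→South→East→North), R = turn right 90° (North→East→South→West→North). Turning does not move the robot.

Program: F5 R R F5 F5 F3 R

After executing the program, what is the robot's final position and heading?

Answer: Final position: (row=13, col=0), facing North

Derivation:
Start: (row=13, col=4), facing East
  F5: move forward 0/5 (blocked), now at (row=13, col=4)
  R: turn right, now facing South
  R: turn right, now facing West
  F5: move forward 4/5 (blocked), now at (row=13, col=0)
  F5: move forward 0/5 (blocked), now at (row=13, col=0)
  F3: move forward 0/3 (blocked), now at (row=13, col=0)
  R: turn right, now facing North
Final: (row=13, col=0), facing North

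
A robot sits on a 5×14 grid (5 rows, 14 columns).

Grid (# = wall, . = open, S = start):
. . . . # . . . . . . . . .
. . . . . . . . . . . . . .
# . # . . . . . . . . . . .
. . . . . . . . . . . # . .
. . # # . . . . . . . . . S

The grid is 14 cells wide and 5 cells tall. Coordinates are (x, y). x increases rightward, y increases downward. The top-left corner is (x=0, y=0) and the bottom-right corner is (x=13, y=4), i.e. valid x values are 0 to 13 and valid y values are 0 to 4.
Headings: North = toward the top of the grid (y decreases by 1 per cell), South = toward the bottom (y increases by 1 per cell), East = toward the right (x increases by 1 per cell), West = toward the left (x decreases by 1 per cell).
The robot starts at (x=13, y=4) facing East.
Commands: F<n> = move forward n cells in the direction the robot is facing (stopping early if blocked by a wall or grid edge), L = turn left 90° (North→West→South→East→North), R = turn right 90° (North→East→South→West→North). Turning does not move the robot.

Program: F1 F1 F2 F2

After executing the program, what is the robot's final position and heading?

Answer: Final position: (x=13, y=4), facing East

Derivation:
Start: (x=13, y=4), facing East
  F1: move forward 0/1 (blocked), now at (x=13, y=4)
  F1: move forward 0/1 (blocked), now at (x=13, y=4)
  F2: move forward 0/2 (blocked), now at (x=13, y=4)
  F2: move forward 0/2 (blocked), now at (x=13, y=4)
Final: (x=13, y=4), facing East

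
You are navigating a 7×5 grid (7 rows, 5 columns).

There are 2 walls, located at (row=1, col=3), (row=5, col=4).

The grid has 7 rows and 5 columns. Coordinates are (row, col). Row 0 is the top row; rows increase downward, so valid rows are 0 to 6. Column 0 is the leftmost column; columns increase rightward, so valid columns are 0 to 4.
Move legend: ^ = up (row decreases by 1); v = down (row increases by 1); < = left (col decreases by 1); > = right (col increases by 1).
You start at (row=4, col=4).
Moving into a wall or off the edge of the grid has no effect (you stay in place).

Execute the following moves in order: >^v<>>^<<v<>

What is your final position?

Answer: Final position: (row=4, col=2)

Derivation:
Start: (row=4, col=4)
  > (right): blocked, stay at (row=4, col=4)
  ^ (up): (row=4, col=4) -> (row=3, col=4)
  v (down): (row=3, col=4) -> (row=4, col=4)
  < (left): (row=4, col=4) -> (row=4, col=3)
  > (right): (row=4, col=3) -> (row=4, col=4)
  > (right): blocked, stay at (row=4, col=4)
  ^ (up): (row=4, col=4) -> (row=3, col=4)
  < (left): (row=3, col=4) -> (row=3, col=3)
  < (left): (row=3, col=3) -> (row=3, col=2)
  v (down): (row=3, col=2) -> (row=4, col=2)
  < (left): (row=4, col=2) -> (row=4, col=1)
  > (right): (row=4, col=1) -> (row=4, col=2)
Final: (row=4, col=2)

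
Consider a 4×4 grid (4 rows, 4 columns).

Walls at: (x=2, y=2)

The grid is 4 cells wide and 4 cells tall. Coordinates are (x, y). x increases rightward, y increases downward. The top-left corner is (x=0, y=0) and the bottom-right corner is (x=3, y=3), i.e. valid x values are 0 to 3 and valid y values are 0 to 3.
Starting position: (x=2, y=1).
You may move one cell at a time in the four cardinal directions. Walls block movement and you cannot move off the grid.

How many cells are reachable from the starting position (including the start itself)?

Answer: Reachable cells: 15

Derivation:
BFS flood-fill from (x=2, y=1):
  Distance 0: (x=2, y=1)
  Distance 1: (x=2, y=0), (x=1, y=1), (x=3, y=1)
  Distance 2: (x=1, y=0), (x=3, y=0), (x=0, y=1), (x=1, y=2), (x=3, y=2)
  Distance 3: (x=0, y=0), (x=0, y=2), (x=1, y=3), (x=3, y=3)
  Distance 4: (x=0, y=3), (x=2, y=3)
Total reachable: 15 (grid has 15 open cells total)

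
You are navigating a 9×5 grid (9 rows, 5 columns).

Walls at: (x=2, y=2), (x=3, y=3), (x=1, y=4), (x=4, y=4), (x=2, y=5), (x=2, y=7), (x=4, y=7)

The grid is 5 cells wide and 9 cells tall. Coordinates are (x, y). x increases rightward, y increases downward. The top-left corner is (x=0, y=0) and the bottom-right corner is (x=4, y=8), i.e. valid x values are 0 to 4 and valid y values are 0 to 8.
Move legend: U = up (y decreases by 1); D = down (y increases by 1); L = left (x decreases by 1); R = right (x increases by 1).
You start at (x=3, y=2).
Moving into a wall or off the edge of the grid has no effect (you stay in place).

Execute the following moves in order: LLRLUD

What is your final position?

Answer: Final position: (x=3, y=2)

Derivation:
Start: (x=3, y=2)
  L (left): blocked, stay at (x=3, y=2)
  L (left): blocked, stay at (x=3, y=2)
  R (right): (x=3, y=2) -> (x=4, y=2)
  L (left): (x=4, y=2) -> (x=3, y=2)
  U (up): (x=3, y=2) -> (x=3, y=1)
  D (down): (x=3, y=1) -> (x=3, y=2)
Final: (x=3, y=2)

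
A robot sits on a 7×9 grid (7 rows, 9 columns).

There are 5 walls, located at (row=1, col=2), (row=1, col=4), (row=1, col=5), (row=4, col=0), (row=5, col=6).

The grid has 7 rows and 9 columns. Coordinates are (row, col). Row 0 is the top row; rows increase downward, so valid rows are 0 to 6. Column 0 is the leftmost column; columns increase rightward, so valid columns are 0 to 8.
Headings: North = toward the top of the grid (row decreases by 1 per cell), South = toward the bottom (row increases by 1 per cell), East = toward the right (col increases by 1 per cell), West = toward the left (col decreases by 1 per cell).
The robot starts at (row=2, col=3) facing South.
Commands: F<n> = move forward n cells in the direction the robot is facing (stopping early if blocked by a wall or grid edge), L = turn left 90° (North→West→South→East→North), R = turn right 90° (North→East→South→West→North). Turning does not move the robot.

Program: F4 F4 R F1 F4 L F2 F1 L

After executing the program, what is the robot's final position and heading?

Start: (row=2, col=3), facing South
  F4: move forward 4, now at (row=6, col=3)
  F4: move forward 0/4 (blocked), now at (row=6, col=3)
  R: turn right, now facing West
  F1: move forward 1, now at (row=6, col=2)
  F4: move forward 2/4 (blocked), now at (row=6, col=0)
  L: turn left, now facing South
  F2: move forward 0/2 (blocked), now at (row=6, col=0)
  F1: move forward 0/1 (blocked), now at (row=6, col=0)
  L: turn left, now facing East
Final: (row=6, col=0), facing East

Answer: Final position: (row=6, col=0), facing East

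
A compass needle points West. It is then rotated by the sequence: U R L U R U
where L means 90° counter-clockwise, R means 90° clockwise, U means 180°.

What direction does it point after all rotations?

Start: West
  U (U-turn (180°)) -> East
  R (right (90° clockwise)) -> South
  L (left (90° counter-clockwise)) -> East
  U (U-turn (180°)) -> West
  R (right (90° clockwise)) -> North
  U (U-turn (180°)) -> South
Final: South

Answer: Final heading: South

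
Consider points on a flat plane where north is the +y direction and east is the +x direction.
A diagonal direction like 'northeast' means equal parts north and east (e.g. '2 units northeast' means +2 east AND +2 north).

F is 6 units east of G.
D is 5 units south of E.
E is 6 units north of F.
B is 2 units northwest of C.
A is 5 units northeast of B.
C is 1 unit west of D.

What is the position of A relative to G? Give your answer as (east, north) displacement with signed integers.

Answer: A is at (east=8, north=8) relative to G.

Derivation:
Place G at the origin (east=0, north=0).
  F is 6 units east of G: delta (east=+6, north=+0); F at (east=6, north=0).
  E is 6 units north of F: delta (east=+0, north=+6); E at (east=6, north=6).
  D is 5 units south of E: delta (east=+0, north=-5); D at (east=6, north=1).
  C is 1 unit west of D: delta (east=-1, north=+0); C at (east=5, north=1).
  B is 2 units northwest of C: delta (east=-2, north=+2); B at (east=3, north=3).
  A is 5 units northeast of B: delta (east=+5, north=+5); A at (east=8, north=8).
Therefore A relative to G: (east=8, north=8).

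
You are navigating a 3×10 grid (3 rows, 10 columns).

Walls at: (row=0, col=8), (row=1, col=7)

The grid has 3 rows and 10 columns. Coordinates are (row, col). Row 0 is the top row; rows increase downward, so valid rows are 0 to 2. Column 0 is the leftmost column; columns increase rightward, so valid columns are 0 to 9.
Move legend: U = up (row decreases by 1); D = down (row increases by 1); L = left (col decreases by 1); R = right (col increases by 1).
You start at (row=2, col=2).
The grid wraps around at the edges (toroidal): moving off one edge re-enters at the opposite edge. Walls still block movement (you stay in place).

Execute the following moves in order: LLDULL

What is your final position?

Answer: Final position: (row=2, col=8)

Derivation:
Start: (row=2, col=2)
  L (left): (row=2, col=2) -> (row=2, col=1)
  L (left): (row=2, col=1) -> (row=2, col=0)
  D (down): (row=2, col=0) -> (row=0, col=0)
  U (up): (row=0, col=0) -> (row=2, col=0)
  L (left): (row=2, col=0) -> (row=2, col=9)
  L (left): (row=2, col=9) -> (row=2, col=8)
Final: (row=2, col=8)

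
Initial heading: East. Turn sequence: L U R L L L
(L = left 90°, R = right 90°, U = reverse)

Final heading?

Answer: Final heading: North

Derivation:
Start: East
  L (left (90° counter-clockwise)) -> North
  U (U-turn (180°)) -> South
  R (right (90° clockwise)) -> West
  L (left (90° counter-clockwise)) -> South
  L (left (90° counter-clockwise)) -> East
  L (left (90° counter-clockwise)) -> North
Final: North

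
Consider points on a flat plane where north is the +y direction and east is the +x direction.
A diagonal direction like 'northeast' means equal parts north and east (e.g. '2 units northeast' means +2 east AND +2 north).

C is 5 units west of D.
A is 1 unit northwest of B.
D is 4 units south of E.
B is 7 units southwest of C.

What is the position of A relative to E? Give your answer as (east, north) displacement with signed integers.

Answer: A is at (east=-13, north=-10) relative to E.

Derivation:
Place E at the origin (east=0, north=0).
  D is 4 units south of E: delta (east=+0, north=-4); D at (east=0, north=-4).
  C is 5 units west of D: delta (east=-5, north=+0); C at (east=-5, north=-4).
  B is 7 units southwest of C: delta (east=-7, north=-7); B at (east=-12, north=-11).
  A is 1 unit northwest of B: delta (east=-1, north=+1); A at (east=-13, north=-10).
Therefore A relative to E: (east=-13, north=-10).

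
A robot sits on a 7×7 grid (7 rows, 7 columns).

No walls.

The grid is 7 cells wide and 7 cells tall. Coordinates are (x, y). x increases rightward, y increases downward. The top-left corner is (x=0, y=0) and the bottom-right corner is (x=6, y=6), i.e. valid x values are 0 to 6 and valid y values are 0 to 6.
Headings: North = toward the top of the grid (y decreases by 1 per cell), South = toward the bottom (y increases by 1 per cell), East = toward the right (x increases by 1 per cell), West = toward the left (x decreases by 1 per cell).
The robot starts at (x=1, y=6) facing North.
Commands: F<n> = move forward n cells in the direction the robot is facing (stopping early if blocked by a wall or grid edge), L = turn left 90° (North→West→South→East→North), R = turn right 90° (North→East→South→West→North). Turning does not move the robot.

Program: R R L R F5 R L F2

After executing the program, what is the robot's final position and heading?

Start: (x=1, y=6), facing North
  R: turn right, now facing East
  R: turn right, now facing South
  L: turn left, now facing East
  R: turn right, now facing South
  F5: move forward 0/5 (blocked), now at (x=1, y=6)
  R: turn right, now facing West
  L: turn left, now facing South
  F2: move forward 0/2 (blocked), now at (x=1, y=6)
Final: (x=1, y=6), facing South

Answer: Final position: (x=1, y=6), facing South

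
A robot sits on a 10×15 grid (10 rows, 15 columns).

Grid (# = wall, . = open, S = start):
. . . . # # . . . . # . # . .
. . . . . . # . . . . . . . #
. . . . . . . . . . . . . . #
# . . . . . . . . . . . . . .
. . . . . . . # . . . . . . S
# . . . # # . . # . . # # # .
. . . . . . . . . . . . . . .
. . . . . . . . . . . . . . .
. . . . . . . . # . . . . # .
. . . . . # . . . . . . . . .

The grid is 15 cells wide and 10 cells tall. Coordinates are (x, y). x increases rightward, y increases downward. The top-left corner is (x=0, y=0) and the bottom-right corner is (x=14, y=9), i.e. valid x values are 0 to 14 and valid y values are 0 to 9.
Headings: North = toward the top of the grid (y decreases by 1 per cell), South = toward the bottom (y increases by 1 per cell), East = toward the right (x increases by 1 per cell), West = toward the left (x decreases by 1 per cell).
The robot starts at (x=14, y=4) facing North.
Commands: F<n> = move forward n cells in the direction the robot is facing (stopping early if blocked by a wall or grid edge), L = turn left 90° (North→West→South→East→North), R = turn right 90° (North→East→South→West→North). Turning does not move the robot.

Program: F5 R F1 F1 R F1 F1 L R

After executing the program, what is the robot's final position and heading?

Start: (x=14, y=4), facing North
  F5: move forward 1/5 (blocked), now at (x=14, y=3)
  R: turn right, now facing East
  F1: move forward 0/1 (blocked), now at (x=14, y=3)
  F1: move forward 0/1 (blocked), now at (x=14, y=3)
  R: turn right, now facing South
  F1: move forward 1, now at (x=14, y=4)
  F1: move forward 1, now at (x=14, y=5)
  L: turn left, now facing East
  R: turn right, now facing South
Final: (x=14, y=5), facing South

Answer: Final position: (x=14, y=5), facing South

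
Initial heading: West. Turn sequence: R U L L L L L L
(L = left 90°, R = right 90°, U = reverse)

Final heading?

Answer: Final heading: North

Derivation:
Start: West
  R (right (90° clockwise)) -> North
  U (U-turn (180°)) -> South
  L (left (90° counter-clockwise)) -> East
  L (left (90° counter-clockwise)) -> North
  L (left (90° counter-clockwise)) -> West
  L (left (90° counter-clockwise)) -> South
  L (left (90° counter-clockwise)) -> East
  L (left (90° counter-clockwise)) -> North
Final: North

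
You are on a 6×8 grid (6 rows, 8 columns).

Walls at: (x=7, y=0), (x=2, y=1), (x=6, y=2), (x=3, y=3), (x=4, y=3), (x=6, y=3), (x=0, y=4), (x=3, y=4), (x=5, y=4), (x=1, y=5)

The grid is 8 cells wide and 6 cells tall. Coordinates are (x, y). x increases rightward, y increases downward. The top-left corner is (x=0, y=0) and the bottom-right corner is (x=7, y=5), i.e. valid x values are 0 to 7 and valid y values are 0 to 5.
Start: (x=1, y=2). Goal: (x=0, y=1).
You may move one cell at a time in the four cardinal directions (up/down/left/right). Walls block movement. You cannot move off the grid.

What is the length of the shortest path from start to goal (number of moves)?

BFS from (x=1, y=2) until reaching (x=0, y=1):
  Distance 0: (x=1, y=2)
  Distance 1: (x=1, y=1), (x=0, y=2), (x=2, y=2), (x=1, y=3)
  Distance 2: (x=1, y=0), (x=0, y=1), (x=3, y=2), (x=0, y=3), (x=2, y=3), (x=1, y=4)  <- goal reached here
One shortest path (2 moves): (x=1, y=2) -> (x=0, y=2) -> (x=0, y=1)

Answer: Shortest path length: 2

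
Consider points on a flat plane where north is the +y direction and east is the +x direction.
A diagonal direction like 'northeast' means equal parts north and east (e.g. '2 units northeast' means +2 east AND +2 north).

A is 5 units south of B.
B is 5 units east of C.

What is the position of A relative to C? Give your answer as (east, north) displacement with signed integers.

Answer: A is at (east=5, north=-5) relative to C.

Derivation:
Place C at the origin (east=0, north=0).
  B is 5 units east of C: delta (east=+5, north=+0); B at (east=5, north=0).
  A is 5 units south of B: delta (east=+0, north=-5); A at (east=5, north=-5).
Therefore A relative to C: (east=5, north=-5).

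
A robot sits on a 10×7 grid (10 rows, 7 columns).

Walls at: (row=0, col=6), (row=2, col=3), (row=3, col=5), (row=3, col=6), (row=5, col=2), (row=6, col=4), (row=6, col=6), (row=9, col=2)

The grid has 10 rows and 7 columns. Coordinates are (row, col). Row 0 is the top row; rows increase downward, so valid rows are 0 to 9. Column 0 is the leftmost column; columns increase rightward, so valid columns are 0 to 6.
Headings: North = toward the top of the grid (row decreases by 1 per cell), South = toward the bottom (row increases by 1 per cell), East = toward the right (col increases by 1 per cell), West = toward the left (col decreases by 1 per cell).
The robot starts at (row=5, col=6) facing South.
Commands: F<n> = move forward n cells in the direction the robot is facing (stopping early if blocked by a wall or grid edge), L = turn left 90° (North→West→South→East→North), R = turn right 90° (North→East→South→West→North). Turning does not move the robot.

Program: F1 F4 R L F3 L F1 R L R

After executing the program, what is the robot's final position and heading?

Answer: Final position: (row=5, col=6), facing South

Derivation:
Start: (row=5, col=6), facing South
  F1: move forward 0/1 (blocked), now at (row=5, col=6)
  F4: move forward 0/4 (blocked), now at (row=5, col=6)
  R: turn right, now facing West
  L: turn left, now facing South
  F3: move forward 0/3 (blocked), now at (row=5, col=6)
  L: turn left, now facing East
  F1: move forward 0/1 (blocked), now at (row=5, col=6)
  R: turn right, now facing South
  L: turn left, now facing East
  R: turn right, now facing South
Final: (row=5, col=6), facing South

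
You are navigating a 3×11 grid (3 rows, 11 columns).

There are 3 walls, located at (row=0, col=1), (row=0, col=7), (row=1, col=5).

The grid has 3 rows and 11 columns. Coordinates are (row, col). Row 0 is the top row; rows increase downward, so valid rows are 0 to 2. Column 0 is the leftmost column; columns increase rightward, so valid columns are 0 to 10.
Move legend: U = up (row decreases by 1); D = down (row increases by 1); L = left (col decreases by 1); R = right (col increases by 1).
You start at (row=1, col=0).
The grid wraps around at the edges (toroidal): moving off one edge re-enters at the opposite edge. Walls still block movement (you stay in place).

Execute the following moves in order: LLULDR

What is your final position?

Start: (row=1, col=0)
  L (left): (row=1, col=0) -> (row=1, col=10)
  L (left): (row=1, col=10) -> (row=1, col=9)
  U (up): (row=1, col=9) -> (row=0, col=9)
  L (left): (row=0, col=9) -> (row=0, col=8)
  D (down): (row=0, col=8) -> (row=1, col=8)
  R (right): (row=1, col=8) -> (row=1, col=9)
Final: (row=1, col=9)

Answer: Final position: (row=1, col=9)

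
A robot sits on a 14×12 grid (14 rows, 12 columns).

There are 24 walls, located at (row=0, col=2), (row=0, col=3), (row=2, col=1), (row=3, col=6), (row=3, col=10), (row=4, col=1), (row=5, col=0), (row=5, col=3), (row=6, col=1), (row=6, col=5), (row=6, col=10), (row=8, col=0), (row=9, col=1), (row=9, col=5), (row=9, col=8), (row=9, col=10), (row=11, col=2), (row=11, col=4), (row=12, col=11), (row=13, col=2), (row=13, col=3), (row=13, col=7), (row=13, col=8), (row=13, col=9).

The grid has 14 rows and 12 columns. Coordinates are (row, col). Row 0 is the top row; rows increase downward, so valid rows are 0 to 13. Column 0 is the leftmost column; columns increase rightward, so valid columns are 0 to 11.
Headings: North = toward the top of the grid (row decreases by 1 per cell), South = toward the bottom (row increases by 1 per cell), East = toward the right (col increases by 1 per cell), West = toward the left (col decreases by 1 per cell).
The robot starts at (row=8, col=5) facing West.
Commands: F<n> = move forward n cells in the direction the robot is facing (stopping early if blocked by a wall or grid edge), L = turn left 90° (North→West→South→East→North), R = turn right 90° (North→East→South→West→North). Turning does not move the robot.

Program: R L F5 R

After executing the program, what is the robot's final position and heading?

Start: (row=8, col=5), facing West
  R: turn right, now facing North
  L: turn left, now facing West
  F5: move forward 4/5 (blocked), now at (row=8, col=1)
  R: turn right, now facing North
Final: (row=8, col=1), facing North

Answer: Final position: (row=8, col=1), facing North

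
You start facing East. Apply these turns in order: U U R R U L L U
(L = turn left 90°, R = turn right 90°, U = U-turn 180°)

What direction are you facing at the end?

Start: East
  U (U-turn (180°)) -> West
  U (U-turn (180°)) -> East
  R (right (90° clockwise)) -> South
  R (right (90° clockwise)) -> West
  U (U-turn (180°)) -> East
  L (left (90° counter-clockwise)) -> North
  L (left (90° counter-clockwise)) -> West
  U (U-turn (180°)) -> East
Final: East

Answer: Final heading: East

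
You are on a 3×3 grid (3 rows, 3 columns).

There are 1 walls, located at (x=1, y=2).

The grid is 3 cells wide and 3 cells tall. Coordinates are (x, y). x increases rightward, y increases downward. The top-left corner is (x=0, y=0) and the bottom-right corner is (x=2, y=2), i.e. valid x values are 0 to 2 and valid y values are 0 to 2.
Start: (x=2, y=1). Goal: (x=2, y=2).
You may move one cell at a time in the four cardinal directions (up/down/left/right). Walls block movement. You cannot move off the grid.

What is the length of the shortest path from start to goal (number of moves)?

BFS from (x=2, y=1) until reaching (x=2, y=2):
  Distance 0: (x=2, y=1)
  Distance 1: (x=2, y=0), (x=1, y=1), (x=2, y=2)  <- goal reached here
One shortest path (1 moves): (x=2, y=1) -> (x=2, y=2)

Answer: Shortest path length: 1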